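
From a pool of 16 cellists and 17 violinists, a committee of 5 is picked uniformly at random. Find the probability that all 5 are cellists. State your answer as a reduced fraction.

There are C(33,5) = 237336 possible selections.
Selections with all cellists: C(16,5) = 4368.
Probability = 4368/237336 = 182/9889.

182/9889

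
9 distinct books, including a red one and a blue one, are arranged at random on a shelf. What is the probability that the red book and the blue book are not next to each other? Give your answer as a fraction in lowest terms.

7/9

There are 9! = 362880 arrangements.
Arrangements with the red book and the blue book adjacent: 2·8! = 80640.
So not adjacent: 362880 − 80640 = 282240, probability 282240/362880 = 7/9.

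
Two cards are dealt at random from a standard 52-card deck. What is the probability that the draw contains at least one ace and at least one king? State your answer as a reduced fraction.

There are C(52,2) = 1326 possible draws.
By inclusion-exclusion on the complements, draws missing all aces or all kings: C(48,2) + C(48,2) − C(44,2) = 1128 + 1128 − 946 = 1310.
So draws with at least one of each: 1326 − 1310 = 16, probability 16/1326 = 8/663.

8/663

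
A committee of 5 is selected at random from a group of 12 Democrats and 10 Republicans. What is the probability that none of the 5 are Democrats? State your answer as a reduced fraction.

There are C(22,5) = 26334 possible selections.
Selections with no Democrats (all Republicans): C(10,5) = 252.
Probability = 252/26334 = 2/209.

2/209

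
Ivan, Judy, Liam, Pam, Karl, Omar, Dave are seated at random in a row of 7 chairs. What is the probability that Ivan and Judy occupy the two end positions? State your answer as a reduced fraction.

There are 7! = 5040 arrangements.
Place Ivan and Judy at the ends in 2 ways, arrange the remaining 5 in 5! = 120 ways: 2·120 = 240.
Probability = 240/5040 = 1/21.

1/21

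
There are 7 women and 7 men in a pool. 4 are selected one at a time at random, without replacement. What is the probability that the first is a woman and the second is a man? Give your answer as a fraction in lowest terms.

7/26

Multiply the conditional probabilities at each draw: 7/14 · 7/13 = 49/182 = 7/26.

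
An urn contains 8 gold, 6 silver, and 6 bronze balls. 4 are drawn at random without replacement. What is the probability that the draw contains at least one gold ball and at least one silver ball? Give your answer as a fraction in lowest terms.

There are C(20,4) = 4845 possible draws.
By inclusion-exclusion on the complements, draws missing all gold or all silver: C(12,4) + C(14,4) − C(6,4) = 495 + 1001 − 15 = 1481.
So draws with at least one of each: 4845 − 1481 = 3364, probability 3364/4845.

3364/4845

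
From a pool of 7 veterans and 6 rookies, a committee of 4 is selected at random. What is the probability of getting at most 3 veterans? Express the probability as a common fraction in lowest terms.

There are C(13,4) = 715 ways to choose the 4.
Favorable selections (at most 3 veterans): C(7,0)·C(6,4) + C(7,1)·C(6,3) + C(7,2)·C(6,2) + C(7,3)·C(6,1) = 15 + 140 + 315 + 210 = 680.
Probability = 680/715 = 136/143.

136/143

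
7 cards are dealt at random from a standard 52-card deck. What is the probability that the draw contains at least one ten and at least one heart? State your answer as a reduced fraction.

53122231/133784560

There are C(52,7) = 133784560 possible draws.
By inclusion-exclusion on the complements, draws missing all tens or all hearts: C(48,7) + C(39,7) − C(36,7) = 73629072 + 15380937 − 8347680 = 80662329.
So draws with at least one of each: 133784560 − 80662329 = 53122231, probability 53122231/133784560.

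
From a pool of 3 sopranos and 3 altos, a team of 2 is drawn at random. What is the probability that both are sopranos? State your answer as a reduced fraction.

There are C(6,2) = 15 possible selections.
Selections with all sopranos: C(3,2) = 3.
Probability = 3/15 = 1/5.

1/5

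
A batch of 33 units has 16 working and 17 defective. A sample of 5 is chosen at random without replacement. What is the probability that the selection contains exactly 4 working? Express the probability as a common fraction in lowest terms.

The sample space is all 5-subsets of the 33: C(33,5) = 237336.
Selections with exactly 4 working: choose 4 of the 16 working and 1 of the 17 defective, C(16,4)·C(17,1) = 1820·17 = 30940.
Probability = 30940/237336 = 7735/59334.

7735/59334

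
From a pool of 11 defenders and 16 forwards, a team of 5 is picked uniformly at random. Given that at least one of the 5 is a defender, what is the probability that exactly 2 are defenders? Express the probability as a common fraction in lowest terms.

1400/3471

Work in counts. Selections with at least one defender: C(27,5) − C(16,5) = 80730 − 4368 = 76362.
Of those, selections where exactly 2 are defenders: C(11,2)·C(16,3) = 55·560 = 30800.
Conditional probability = 30800/76362 = 1400/3471.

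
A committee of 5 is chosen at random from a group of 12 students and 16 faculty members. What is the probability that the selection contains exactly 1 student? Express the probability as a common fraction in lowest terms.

Total number of selections: C(28,5) = 98280.
Selections with exactly 1 student: choose 1 of the 12 students and 4 of the 16 faculty members, C(12,1)·C(16,4) = 12·1820 = 21840.
Probability = 21840/98280 = 2/9.

2/9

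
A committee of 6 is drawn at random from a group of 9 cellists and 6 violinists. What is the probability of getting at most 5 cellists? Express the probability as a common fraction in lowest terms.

703/715

Total selections: C(15,6) = 5005.
The complement is exactly 6 cellists: C(9,6)·C(6,0) = 84.
Probability = 1 − 84/5005 = 4921/5005 = 703/715.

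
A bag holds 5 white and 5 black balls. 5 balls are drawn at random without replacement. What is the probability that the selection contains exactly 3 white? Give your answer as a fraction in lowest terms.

25/63

Total number of selections: C(10,5) = 252.
Selections with exactly 3 white: choose 3 of the 5 white and 2 of the 5 black, C(5,3)·C(5,2) = 10·10 = 100.
Probability = 100/252 = 25/63.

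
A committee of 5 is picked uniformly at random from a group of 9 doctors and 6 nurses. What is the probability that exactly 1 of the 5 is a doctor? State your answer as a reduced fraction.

45/1001

Total number of selections: C(15,5) = 3003.
Selections with exactly 1 doctor: choose 1 of the 9 doctors and 4 of the 6 nurses, C(9,1)·C(6,4) = 9·15 = 135.
Probability = 135/3003 = 45/1001.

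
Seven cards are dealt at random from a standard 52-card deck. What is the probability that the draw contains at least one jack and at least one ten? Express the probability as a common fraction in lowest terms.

There are C(52,7) = 133784560 possible draws.
By inclusion-exclusion on the complements, draws missing all jacks or all tens: C(48,7) + C(48,7) − C(44,7) = 73629072 + 73629072 − 38320568 = 108937576.
So draws with at least one of each: 133784560 − 108937576 = 24846984, probability 24846984/133784560 = 3105873/16723070.

3105873/16723070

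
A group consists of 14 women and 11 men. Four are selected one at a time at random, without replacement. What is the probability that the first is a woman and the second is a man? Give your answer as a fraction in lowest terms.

77/300

Multiply the conditional probabilities at each draw: 14/25 · 11/24 = 154/600 = 77/300.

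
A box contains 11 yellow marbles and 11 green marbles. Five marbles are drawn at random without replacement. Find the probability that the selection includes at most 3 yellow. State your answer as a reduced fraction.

337/399

Total selections: C(22,5) = 26334.
Count the complement (more than 3 yellow): C(11,4)·C(11,1) + C(11,5)·C(11,0) = 3630 + 462 = 4092.
Probability = 1 − 4092/26334 = 22242/26334 = 337/399.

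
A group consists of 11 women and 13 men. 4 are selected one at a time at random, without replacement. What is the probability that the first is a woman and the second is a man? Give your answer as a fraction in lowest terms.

143/552

Multiply the conditional probabilities at each draw: 11/24 · 13/23 = 143/552.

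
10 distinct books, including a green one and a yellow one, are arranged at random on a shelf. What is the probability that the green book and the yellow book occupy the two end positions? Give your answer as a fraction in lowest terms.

1/45

There are 10! = 3628800 arrangements.
Place the green book and the yellow book at the ends in 2 ways, arrange the remaining 8 in 8! = 40320 ways: 2·40320 = 80640.
Probability = 80640/3628800 = 1/45.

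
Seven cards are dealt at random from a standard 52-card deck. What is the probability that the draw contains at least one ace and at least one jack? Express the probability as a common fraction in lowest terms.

3105873/16723070

There are C(52,7) = 133784560 possible draws.
By inclusion-exclusion on the complements, draws missing all aces or all jacks: C(48,7) + C(48,7) − C(44,7) = 73629072 + 73629072 − 38320568 = 108937576.
So draws with at least one of each: 133784560 − 108937576 = 24846984, probability 24846984/133784560 = 3105873/16723070.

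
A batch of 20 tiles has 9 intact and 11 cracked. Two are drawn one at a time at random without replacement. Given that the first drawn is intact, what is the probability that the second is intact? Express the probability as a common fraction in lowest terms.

8/19

After removing one intact, 19 remain: 8 intact and 11 cracked.
So the probability the next is intact is 8/19.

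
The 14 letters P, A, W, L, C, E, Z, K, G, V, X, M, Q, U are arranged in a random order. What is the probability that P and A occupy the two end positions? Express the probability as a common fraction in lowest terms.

There are 14! = 87178291200 arrangements.
Place P and A at the ends in 2 ways, arrange the remaining 12 in 12! = 479001600 ways: 2·479001600 = 958003200.
Probability = 958003200/87178291200 = 1/91.

1/91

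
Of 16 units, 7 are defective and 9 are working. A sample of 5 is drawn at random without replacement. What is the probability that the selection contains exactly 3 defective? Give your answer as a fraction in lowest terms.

15/52

Total number of selections: C(16,5) = 4368.
Selections with exactly 3 defective: choose 3 of the 7 defective and 2 of the 9 working, C(7,3)·C(9,2) = 35·36 = 1260.
Probability = 1260/4368 = 15/52.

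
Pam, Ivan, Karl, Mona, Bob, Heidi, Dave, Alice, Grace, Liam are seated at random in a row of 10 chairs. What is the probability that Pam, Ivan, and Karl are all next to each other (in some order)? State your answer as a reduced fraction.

There are 10! = 3628800 arrangements.
Treat the three as one block: 8! placements × 3! orders within the block = 40320·6 = 241920.
Probability = 241920/3628800 = 1/15.

1/15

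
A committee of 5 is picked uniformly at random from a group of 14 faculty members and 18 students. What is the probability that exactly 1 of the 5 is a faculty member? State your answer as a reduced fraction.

There are C(32,5) = 201376 ways to choose 5 from 32.
Selections with exactly 1 faculty member: choose 1 of the 14 faculty members and 4 of the 18 students, C(14,1)·C(18,4) = 14·3060 = 42840.
Probability = 42840/201376 = 765/3596.

765/3596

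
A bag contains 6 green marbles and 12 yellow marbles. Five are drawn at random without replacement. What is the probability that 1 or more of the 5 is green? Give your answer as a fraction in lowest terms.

There are C(18,5) = 8568 ways to choose the 5.
The complement is all 5 are yellow: C(12,5) = 792.
Probability = 1 − 792/8568 = 7776/8568 = 108/119.

108/119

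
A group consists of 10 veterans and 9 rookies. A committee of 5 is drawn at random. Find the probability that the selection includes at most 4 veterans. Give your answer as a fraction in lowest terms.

316/323

There are C(19,5) = 11628 ways to choose the 5.
The complement is exactly 5 veterans: C(10,5)·C(9,0) = 252.
Probability = 1 − 252/11628 = 11376/11628 = 316/323.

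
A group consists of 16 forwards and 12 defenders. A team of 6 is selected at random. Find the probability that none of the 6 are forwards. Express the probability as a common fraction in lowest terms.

11/4485

There are C(28,6) = 376740 possible selections.
Selections with no forwards (all defenders): C(12,6) = 924.
Probability = 924/376740 = 11/4485.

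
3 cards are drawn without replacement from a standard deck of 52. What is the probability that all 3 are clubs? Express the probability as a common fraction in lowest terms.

11/850

There are C(52,3) = 22100 possible 3-card hands.
Hands that are all clubs: C(13,3) = 286.
Probability = 286/22100 = 11/850.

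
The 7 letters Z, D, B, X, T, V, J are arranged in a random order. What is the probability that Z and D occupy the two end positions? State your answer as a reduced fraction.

There are 7! = 5040 arrangements.
Place Z and D at the ends in 2 ways, arrange the remaining 5 in 5! = 120 ways: 2·120 = 240.
Probability = 240/5040 = 1/21.

1/21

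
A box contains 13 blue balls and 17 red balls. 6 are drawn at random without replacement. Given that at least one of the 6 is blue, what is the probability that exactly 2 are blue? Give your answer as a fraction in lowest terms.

2040/6389

Work in counts. Selections with at least one blue: C(30,6) − C(17,6) = 593775 − 12376 = 581399.
Of those, selections where exactly 2 are blue: C(13,2)·C(17,4) = 78·2380 = 185640.
Conditional probability = 185640/581399 = 2040/6389.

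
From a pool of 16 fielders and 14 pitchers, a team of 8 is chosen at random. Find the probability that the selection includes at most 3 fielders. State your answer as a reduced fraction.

There are C(30,8) = 5852925 ways to choose the 8.
Favorable selections (at most 3 fielders): C(16,0)·C(14,8) + C(16,1)·C(14,7) + C(16,2)·C(14,6) + C(16,3)·C(14,5) = 3003 + 54912 + 360360 + 1121120 = 1539395.
Probability = 1539395/5852925 = 23683/90045.

23683/90045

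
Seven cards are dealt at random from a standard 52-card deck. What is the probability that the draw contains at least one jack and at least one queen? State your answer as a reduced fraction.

3105873/16723070

There are C(52,7) = 133784560 possible draws.
By inclusion-exclusion on the complements, draws missing all jacks or all queens: C(48,7) + C(48,7) − C(44,7) = 73629072 + 73629072 − 38320568 = 108937576.
So draws with at least one of each: 133784560 − 108937576 = 24846984, probability 24846984/133784560 = 3105873/16723070.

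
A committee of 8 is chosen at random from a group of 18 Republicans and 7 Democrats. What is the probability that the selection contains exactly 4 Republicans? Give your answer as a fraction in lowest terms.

Total number of selections: C(25,8) = 1081575.
Selections with exactly 4 Republicans: choose 4 of the 18 Republicans and 4 of the 7 Democrats, C(18,4)·C(7,4) = 3060·35 = 107100.
Probability = 107100/1081575 = 476/4807.

476/4807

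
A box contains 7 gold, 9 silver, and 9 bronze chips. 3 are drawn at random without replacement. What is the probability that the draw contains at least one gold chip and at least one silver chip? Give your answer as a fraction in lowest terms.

There are C(25,3) = 2300 possible draws.
By inclusion-exclusion on the complements, draws missing all gold or all silver: C(18,3) + C(16,3) − C(9,3) = 816 + 560 − 84 = 1292.
So draws with at least one of each: 2300 − 1292 = 1008, probability 1008/2300 = 252/575.

252/575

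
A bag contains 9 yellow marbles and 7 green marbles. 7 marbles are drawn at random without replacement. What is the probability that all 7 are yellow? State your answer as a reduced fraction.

There are C(16,7) = 11440 possible selections.
Selections with all yellow: C(9,7) = 36.
Probability = 36/11440 = 9/2860.

9/2860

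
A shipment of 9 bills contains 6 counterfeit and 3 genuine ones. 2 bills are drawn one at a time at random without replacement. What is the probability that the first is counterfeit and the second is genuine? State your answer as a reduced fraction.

Multiply the conditional probabilities at each draw: 6/9 · 3/8 = 18/72 = 1/4.

1/4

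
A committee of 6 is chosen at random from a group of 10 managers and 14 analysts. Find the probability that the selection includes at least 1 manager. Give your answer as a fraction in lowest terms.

Total selections: C(24,6) = 134596.
The complement is all 6 are analysts: C(14,6) = 3003.
Probability = 1 − 3003/134596 = 131593/134596 = 1709/1748.

1709/1748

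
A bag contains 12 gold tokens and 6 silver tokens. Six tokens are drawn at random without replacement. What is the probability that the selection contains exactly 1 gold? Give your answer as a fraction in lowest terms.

There are C(18,6) = 18564 ways to choose 6 from 18.
Selections with exactly 1 gold: choose 1 of the 12 gold and 5 of the 6 silver, C(12,1)·C(6,5) = 12·6 = 72.
Probability = 72/18564 = 6/1547.

6/1547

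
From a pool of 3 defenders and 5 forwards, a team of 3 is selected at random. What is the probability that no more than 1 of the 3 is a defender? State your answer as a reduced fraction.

Total selections: C(8,3) = 56.
Favorable selections (no more than 1 defender): C(3,0)·C(5,3) + C(3,1)·C(5,2) = 10 + 30 = 40.
Probability = 40/56 = 5/7.

5/7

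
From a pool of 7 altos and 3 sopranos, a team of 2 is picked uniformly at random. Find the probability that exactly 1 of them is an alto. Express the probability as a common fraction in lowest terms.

7/15

The sample space is all 2-subsets of the 10: C(10,2) = 45.
Selections with exactly 1 alto: choose 1 of the 7 altos and 1 of the 3 sopranos, C(7,1)·C(3,1) = 7·3 = 21.
Probability = 21/45 = 7/15.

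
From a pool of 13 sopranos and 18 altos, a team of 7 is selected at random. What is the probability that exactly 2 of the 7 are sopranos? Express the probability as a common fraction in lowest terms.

There are C(31,7) = 2629575 ways to choose 7 from 31.
Selections with exactly 2 sopranos: choose 2 of the 13 sopranos and 5 of the 18 altos, C(13,2)·C(18,5) = 78·8568 = 668304.
Probability = 668304/2629575 = 5712/22475.

5712/22475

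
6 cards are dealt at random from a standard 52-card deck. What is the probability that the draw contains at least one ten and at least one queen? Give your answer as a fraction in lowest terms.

There are C(52,6) = 20358520 possible draws.
By inclusion-exclusion on the complements, draws missing all tens or all queens: C(48,6) + C(48,6) − C(44,6) = 12271512 + 12271512 − 7059052 = 17483972.
So draws with at least one of each: 20358520 − 17483972 = 2874548, probability 2874548/20358520 = 718637/5089630.

718637/5089630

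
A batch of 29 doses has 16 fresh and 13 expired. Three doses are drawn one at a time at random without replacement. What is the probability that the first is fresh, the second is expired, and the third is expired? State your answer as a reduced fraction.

Multiply the conditional probabilities at each draw: 16/29 · 13/28 · 12/27 = 2496/21924 = 208/1827.

208/1827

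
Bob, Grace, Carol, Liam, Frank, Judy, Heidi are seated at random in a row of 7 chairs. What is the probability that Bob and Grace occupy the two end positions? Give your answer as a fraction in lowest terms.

There are 7! = 5040 arrangements.
Place Bob and Grace at the ends in 2 ways, arrange the remaining 5 in 5! = 120 ways: 2·120 = 240.
Probability = 240/5040 = 1/21.

1/21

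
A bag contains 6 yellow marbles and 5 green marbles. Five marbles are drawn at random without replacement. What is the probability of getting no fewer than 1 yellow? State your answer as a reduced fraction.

461/462

There are C(11,5) = 462 ways to choose the 5.
Favorable selections (no fewer than 1 yellow): C(6,1)·C(5,4) + C(6,2)·C(5,3) + C(6,3)·C(5,2) + C(6,4)·C(5,1) + C(6,5)·C(5,0) = 30 + 150 + 200 + 75 + 6 = 461.
Probability = 461/462.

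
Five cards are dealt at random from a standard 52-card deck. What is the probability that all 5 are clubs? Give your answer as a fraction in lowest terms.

33/66640

There are C(52,5) = 2598960 possible 5-card hands.
Hands that are all clubs: C(13,5) = 1287.
Probability = 1287/2598960 = 33/66640.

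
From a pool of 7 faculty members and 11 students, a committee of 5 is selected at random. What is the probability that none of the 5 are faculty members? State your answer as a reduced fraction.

There are C(18,5) = 8568 possible selections.
Selections with no faculty members (all students): C(11,5) = 462.
Probability = 462/8568 = 11/204.

11/204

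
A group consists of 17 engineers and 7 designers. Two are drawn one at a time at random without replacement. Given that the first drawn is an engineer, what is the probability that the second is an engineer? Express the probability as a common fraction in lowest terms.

16/23

After removing one engineer, 23 remain: 16 engineers and 7 designers.
So the probability the next is an engineer is 16/23.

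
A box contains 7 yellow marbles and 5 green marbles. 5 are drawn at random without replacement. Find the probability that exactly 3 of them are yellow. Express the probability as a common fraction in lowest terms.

175/396

There are C(12,5) = 792 ways to choose 5 from 12.
Selections with exactly 3 yellow: choose 3 of the 7 yellow and 2 of the 5 green, C(7,3)·C(5,2) = 35·10 = 350.
Probability = 350/792 = 175/396.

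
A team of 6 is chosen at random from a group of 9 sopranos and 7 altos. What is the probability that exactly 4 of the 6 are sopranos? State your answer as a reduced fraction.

Total number of selections: C(16,6) = 8008.
Selections with exactly 4 sopranos: choose 4 of the 9 sopranos and 2 of the 7 altos, C(9,4)·C(7,2) = 126·21 = 2646.
Probability = 2646/8008 = 189/572.

189/572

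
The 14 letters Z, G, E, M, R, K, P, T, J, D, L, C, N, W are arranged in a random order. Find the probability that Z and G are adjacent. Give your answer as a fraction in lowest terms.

There are 14! = 87178291200 arrangements.
Treat Z and G as a block: 13! arrangements of the blocks × 2 orders within the block = 2·6227020800 = 12454041600.
Probability = 12454041600/87178291200 = 1/7.

1/7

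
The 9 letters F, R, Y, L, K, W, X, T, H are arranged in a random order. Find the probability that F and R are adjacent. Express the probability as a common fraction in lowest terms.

There are 9! = 362880 arrangements.
Treat F and R as a block: 8! arrangements of the blocks × 2 orders within the block = 2·40320 = 80640.
Probability = 80640/362880 = 2/9.

2/9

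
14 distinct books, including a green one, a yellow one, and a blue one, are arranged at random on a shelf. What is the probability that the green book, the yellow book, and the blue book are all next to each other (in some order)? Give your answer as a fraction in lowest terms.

There are 14! = 87178291200 arrangements.
Treat the three as one block: 12! placements × 3! orders within the block = 479001600·6 = 2874009600.
Probability = 2874009600/87178291200 = 3/91.

3/91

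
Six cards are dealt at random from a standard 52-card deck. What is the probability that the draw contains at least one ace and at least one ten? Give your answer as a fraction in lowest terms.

718637/5089630

There are C(52,6) = 20358520 possible draws.
By inclusion-exclusion on the complements, draws missing all aces or all tens: C(48,6) + C(48,6) − C(44,6) = 12271512 + 12271512 − 7059052 = 17483972.
So draws with at least one of each: 20358520 − 17483972 = 2874548, probability 2874548/20358520 = 718637/5089630.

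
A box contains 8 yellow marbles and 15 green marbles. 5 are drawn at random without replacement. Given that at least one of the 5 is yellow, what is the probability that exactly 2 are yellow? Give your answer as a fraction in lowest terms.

Work in counts. Selections with at least one yellow: C(23,5) − C(15,5) = 33649 − 3003 = 30646.
Of those, selections where exactly 2 are yellow: C(8,2)·C(15,3) = 28·455 = 12740.
Conditional probability = 12740/30646 = 910/2189.

910/2189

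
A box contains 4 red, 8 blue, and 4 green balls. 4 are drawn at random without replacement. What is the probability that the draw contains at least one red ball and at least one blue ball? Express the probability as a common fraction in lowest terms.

314/455

There are C(16,4) = 1820 possible draws.
By inclusion-exclusion on the complements, draws missing all red or all blue: C(12,4) + C(8,4) − C(4,4) = 495 + 70 − 1 = 564.
So draws with at least one of each: 1820 − 564 = 1256, probability 1256/1820 = 314/455.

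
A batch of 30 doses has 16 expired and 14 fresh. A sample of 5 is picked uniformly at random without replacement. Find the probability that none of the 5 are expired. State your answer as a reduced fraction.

11/783

There are C(30,5) = 142506 possible selections.
Selections with no expired (all fresh): C(14,5) = 2002.
Probability = 2002/142506 = 11/783.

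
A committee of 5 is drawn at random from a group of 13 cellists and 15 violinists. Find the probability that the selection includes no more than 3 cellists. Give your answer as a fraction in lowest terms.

There are C(28,5) = 98280 ways to choose the 5.
Favorable selections (no more than 3 cellists): C(13,0)·C(15,5) + C(13,1)·C(15,4) + C(13,2)·C(15,3) + C(13,3)·C(15,2) = 3003 + 17745 + 35490 + 30030 = 86268.
Probability = 86268/98280 = 79/90.

79/90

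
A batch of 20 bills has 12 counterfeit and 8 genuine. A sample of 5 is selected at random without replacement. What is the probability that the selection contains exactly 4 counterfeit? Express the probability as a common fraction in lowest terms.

The sample space is all 5-subsets of the 20: C(20,5) = 15504.
Selections with exactly 4 counterfeit: choose 4 of the 12 counterfeit and 1 of the 8 genuine, C(12,4)·C(8,1) = 495·8 = 3960.
Probability = 3960/15504 = 165/646.

165/646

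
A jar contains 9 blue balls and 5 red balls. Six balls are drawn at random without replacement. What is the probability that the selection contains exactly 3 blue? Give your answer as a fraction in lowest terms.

40/143

The sample space is all 6-subsets of the 14: C(14,6) = 3003.
Selections with exactly 3 blue: choose 3 of the 9 blue and 3 of the 5 red, C(9,3)·C(5,3) = 84·10 = 840.
Probability = 840/3003 = 40/143.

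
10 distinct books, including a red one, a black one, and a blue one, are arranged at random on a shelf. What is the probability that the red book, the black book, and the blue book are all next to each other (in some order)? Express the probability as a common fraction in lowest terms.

1/15

There are 10! = 3628800 arrangements.
Treat the three as one block: 8! placements × 3! orders within the block = 40320·6 = 241920.
Probability = 241920/3628800 = 1/15.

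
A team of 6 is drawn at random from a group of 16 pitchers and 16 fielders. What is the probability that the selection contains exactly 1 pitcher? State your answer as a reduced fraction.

208/2697

There are C(32,6) = 906192 ways to choose 6 from 32.
Selections with exactly 1 pitcher: choose 1 of the 16 pitchers and 5 of the 16 fielders, C(16,1)·C(16,5) = 16·4368 = 69888.
Probability = 69888/906192 = 208/2697.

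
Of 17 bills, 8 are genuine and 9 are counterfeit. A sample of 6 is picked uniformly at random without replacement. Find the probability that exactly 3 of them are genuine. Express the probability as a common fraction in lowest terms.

84/221

The sample space is all 6-subsets of the 17: C(17,6) = 12376.
Selections with exactly 3 genuine: choose 3 of the 8 genuine and 3 of the 9 counterfeit, C(8,3)·C(9,3) = 56·84 = 4704.
Probability = 4704/12376 = 84/221.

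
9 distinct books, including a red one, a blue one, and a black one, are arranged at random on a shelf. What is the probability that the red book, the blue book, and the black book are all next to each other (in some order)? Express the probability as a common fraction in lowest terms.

There are 9! = 362880 arrangements.
Treat the three as one block: 7! placements × 3! orders within the block = 5040·6 = 30240.
Probability = 30240/362880 = 1/12.

1/12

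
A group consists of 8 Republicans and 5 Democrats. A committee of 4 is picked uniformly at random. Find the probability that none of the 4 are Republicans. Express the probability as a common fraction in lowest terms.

There are C(13,4) = 715 possible selections.
Selections with no Republicans (all Democrats): C(5,4) = 5.
Probability = 5/715 = 1/143.

1/143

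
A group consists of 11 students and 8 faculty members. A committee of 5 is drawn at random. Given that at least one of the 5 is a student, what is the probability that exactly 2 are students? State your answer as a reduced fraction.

Work in counts. Selections with at least one student: C(19,5) − C(8,5) = 11628 − 56 = 11572.
Of those, selections where exactly 2 are students: C(11,2)·C(8,3) = 55·56 = 3080.
Conditional probability = 3080/11572 = 70/263.

70/263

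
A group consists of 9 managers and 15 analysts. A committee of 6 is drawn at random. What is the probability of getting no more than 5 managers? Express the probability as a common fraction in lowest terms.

4804/4807

There are C(24,6) = 134596 ways to choose the 6.
The complement is exactly 6 managers: C(9,6)·C(15,0) = 84.
Probability = 1 − 84/134596 = 134512/134596 = 4804/4807.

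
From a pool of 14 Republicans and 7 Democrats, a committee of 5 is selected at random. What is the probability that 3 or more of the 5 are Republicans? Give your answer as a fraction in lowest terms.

793/969

There are C(21,5) = 20349 ways to choose the 5.
Favorable selections (3 or more Republicans): C(14,3)·C(7,2) + C(14,4)·C(7,1) + C(14,5)·C(7,0) = 7644 + 7007 + 2002 = 16653.
Probability = 16653/20349 = 793/969.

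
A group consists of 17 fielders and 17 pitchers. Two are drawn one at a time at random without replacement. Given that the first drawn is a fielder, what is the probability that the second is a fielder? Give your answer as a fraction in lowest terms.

After removing one fielder, 33 remain: 16 fielders and 17 pitchers.
So the probability the next is a fielder is 16/33.

16/33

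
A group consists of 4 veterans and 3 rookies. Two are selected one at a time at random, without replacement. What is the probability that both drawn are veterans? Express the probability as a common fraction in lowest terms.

Multiply the conditional probabilities at each draw: 4/7 · 3/6 = 12/42 = 2/7.

2/7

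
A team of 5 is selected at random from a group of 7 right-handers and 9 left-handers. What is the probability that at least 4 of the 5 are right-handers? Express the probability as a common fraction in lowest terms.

Total selections: C(16,5) = 4368.
Favorable selections (at least 4 right-handers): C(7,4)·C(9,1) + C(7,5)·C(9,0) = 315 + 21 = 336.
Probability = 336/4368 = 1/13.

1/13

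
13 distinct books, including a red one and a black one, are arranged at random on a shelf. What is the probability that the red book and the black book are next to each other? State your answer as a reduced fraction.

2/13

There are 13! = 6227020800 arrangements.
Treat the red book and the black book as a block: 12! arrangements of the blocks × 2 orders within the block = 2·479001600 = 958003200.
Probability = 958003200/6227020800 = 2/13.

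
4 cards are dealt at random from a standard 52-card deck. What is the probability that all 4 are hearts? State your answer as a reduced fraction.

11/4165

There are C(52,4) = 270725 possible 4-card hands.
Hands that are all hearts: C(13,4) = 715.
Probability = 715/270725 = 11/4165.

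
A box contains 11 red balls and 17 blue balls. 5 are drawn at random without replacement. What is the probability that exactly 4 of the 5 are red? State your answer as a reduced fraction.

The sample space is all 5-subsets of the 28: C(28,5) = 98280.
Selections with exactly 4 red: choose 4 of the 11 red and 1 of the 17 blue, C(11,4)·C(17,1) = 330·17 = 5610.
Probability = 5610/98280 = 187/3276.

187/3276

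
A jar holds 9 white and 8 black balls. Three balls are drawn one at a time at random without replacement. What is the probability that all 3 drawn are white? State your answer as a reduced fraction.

Multiply the conditional probabilities at each draw: 9/17 · 8/16 · 7/15 = 504/4080 = 21/170.

21/170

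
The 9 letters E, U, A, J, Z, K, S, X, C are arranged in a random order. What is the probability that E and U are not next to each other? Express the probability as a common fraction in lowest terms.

There are 9! = 362880 arrangements.
Arrangements with E and U adjacent: 2·8! = 80640.
So not adjacent: 362880 − 80640 = 282240, probability 282240/362880 = 7/9.

7/9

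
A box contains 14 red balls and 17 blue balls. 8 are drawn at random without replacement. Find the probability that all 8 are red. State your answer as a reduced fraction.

77/202275

There are C(31,8) = 7888725 possible selections.
Selections with all red: C(14,8) = 3003.
Probability = 3003/7888725 = 77/202275.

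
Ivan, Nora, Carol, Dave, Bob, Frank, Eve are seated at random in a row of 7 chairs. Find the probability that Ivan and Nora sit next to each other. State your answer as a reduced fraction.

There are 7! = 5040 arrangements.
Treat Ivan and Nora as a block: 6! arrangements of the blocks × 2 orders within the block = 2·720 = 1440.
Probability = 1440/5040 = 2/7.

2/7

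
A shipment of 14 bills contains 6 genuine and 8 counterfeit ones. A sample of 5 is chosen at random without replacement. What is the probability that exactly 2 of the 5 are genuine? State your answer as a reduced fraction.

60/143

Total number of selections: C(14,5) = 2002.
Selections with exactly 2 genuine: choose 2 of the 6 genuine and 3 of the 8 counterfeit, C(6,2)·C(8,3) = 15·56 = 840.
Probability = 840/2002 = 60/143.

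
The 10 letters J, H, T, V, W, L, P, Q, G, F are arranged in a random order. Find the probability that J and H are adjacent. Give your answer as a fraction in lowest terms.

There are 10! = 3628800 arrangements.
Treat J and H as a block: 9! arrangements of the blocks × 2 orders within the block = 2·362880 = 725760.
Probability = 725760/3628800 = 1/5.

1/5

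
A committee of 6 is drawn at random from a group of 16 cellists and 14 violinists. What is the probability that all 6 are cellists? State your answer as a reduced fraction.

88/6525

There are C(30,6) = 593775 possible selections.
Selections with all cellists: C(16,6) = 8008.
Probability = 8008/593775 = 88/6525.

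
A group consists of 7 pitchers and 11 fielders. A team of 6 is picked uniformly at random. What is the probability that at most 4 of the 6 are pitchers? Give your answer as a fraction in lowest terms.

77/78

Total selections: C(18,6) = 18564.
Favorable selections (at most 4 pitchers): C(7,0)·C(11,6) + C(7,1)·C(11,5) + C(7,2)·C(11,4) + C(7,3)·C(11,3) + C(7,4)·C(11,2) = 462 + 3234 + 6930 + 5775 + 1925 = 18326.
Probability = 18326/18564 = 77/78.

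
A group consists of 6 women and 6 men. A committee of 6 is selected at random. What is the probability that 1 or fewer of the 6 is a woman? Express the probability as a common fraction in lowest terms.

37/924

Total selections: C(12,6) = 924.
Favorable selections (1 or fewer woman): C(6,0)·C(6,6) + C(6,1)·C(6,5) = 1 + 36 = 37.
Probability = 37/924.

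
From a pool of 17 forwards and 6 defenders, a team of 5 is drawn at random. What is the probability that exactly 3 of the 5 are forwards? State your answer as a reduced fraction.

There are C(23,5) = 33649 ways to choose 5 from 23.
Selections with exactly 3 forwards: choose 3 of the 17 forwards and 2 of the 6 defenders, C(17,3)·C(6,2) = 680·15 = 10200.
Probability = 10200/33649.

10200/33649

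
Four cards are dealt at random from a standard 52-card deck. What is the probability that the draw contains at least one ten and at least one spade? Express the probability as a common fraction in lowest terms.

52799/270725

There are C(52,4) = 270725 possible draws.
By inclusion-exclusion on the complements, draws missing all tens or all spades: C(48,4) + C(39,4) − C(36,4) = 194580 + 82251 − 58905 = 217926.
So draws with at least one of each: 270725 − 217926 = 52799, probability 52799/270725.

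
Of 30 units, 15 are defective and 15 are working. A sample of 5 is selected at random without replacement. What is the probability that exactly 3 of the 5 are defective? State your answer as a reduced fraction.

The sample space is all 5-subsets of the 30: C(30,5) = 142506.
Selections with exactly 3 defective: choose 3 of the 15 defective and 2 of the 15 working, C(15,3)·C(15,2) = 455·105 = 47775.
Probability = 47775/142506 = 175/522.

175/522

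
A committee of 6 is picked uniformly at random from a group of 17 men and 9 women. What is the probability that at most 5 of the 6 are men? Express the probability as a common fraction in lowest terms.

1197/1265

Total selections: C(26,6) = 230230.
The complement is exactly 6 men: C(17,6)·C(9,0) = 12376.
Probability = 1 − 12376/230230 = 217854/230230 = 1197/1265.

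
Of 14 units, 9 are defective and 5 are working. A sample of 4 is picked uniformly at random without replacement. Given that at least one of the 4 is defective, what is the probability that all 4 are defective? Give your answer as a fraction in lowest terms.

Work in counts. Selections with at least one defective: C(14,4) − C(5,4) = 1001 − 5 = 996.
Of those, selections where all 4 are defective: C(9,4) = 126.
Conditional probability = 126/996 = 21/166.

21/166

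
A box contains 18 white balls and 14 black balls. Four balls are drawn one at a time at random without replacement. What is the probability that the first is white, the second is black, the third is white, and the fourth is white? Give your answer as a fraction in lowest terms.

357/4495

Multiply the conditional probabilities at each draw: 18/32 · 14/31 · 17/30 · 16/29 = 68544/863040 = 357/4495.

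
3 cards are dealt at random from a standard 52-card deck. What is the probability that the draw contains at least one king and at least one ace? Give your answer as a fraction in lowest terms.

188/5525

There are C(52,3) = 22100 possible draws.
By inclusion-exclusion on the complements, draws missing all kings or all aces: C(48,3) + C(48,3) − C(44,3) = 17296 + 17296 − 13244 = 21348.
So draws with at least one of each: 22100 − 21348 = 752, probability 752/22100 = 188/5525.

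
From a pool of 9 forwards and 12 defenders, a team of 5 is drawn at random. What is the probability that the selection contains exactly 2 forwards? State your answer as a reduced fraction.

880/2261

There are C(21,5) = 20349 ways to choose 5 from 21.
Selections with exactly 2 forwards: choose 2 of the 9 forwards and 3 of the 12 defenders, C(9,2)·C(12,3) = 36·220 = 7920.
Probability = 7920/20349 = 880/2261.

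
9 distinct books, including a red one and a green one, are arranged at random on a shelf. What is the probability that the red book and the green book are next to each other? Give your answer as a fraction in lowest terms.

2/9

There are 9! = 362880 arrangements.
Treat the red book and the green book as a block: 8! arrangements of the blocks × 2 orders within the block = 2·40320 = 80640.
Probability = 80640/362880 = 2/9.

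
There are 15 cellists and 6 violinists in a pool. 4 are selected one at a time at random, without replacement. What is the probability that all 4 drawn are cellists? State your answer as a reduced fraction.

Multiply the conditional probabilities at each draw: 15/21 · 14/20 · 13/19 · 12/18 = 32760/143640 = 13/57.

13/57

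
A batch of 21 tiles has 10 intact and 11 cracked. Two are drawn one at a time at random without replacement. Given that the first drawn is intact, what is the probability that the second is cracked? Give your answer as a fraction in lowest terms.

11/20

After removing one intact, 20 remain: 9 intact and 11 cracked.
So the probability the next is cracked is 11/20.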